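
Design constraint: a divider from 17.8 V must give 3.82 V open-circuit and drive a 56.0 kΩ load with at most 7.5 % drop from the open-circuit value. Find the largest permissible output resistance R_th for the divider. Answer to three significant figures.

R_th ≤ 4.54 kΩ

Loading drop = R_th/(R_th + R_L) ≤ 0.0750, so R_th ≤ R_L · ε/(1−ε) = 56.0 kΩ × 0.0750/0.9250 = 4.54 kΩ.
(Any R1, R2 with R2/(R1+R2) = 0.215 and R1‖R2 ≤ 4.54 kΩ will meet the spec.)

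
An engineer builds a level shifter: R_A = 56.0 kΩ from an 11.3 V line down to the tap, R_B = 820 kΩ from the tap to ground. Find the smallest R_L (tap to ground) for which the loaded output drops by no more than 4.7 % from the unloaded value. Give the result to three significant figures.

Output resistance R_th = R_A‖R_B = (56.0 × 820)/876.0 = 52.42 kΩ.
The fractional drop is R_th/(R_th + R_L); requiring this ≤ 0.0470 gives R_L ≥ R_th(1/0.0470 − 1) = 52.42 × 20.28 = 1.06 MΩ.

R_L(min) ≈ 1.06 MΩ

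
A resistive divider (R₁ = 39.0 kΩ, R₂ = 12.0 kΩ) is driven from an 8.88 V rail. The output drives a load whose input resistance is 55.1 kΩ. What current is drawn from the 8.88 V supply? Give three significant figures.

R₂‖R_L = 9.854 kΩ, so the source sees R₁ + R₂‖R_L = 48.85 kΩ.
I = 8.88 V / 48.85 kΩ = 0.182 mA.

I ≈ 0.182 mA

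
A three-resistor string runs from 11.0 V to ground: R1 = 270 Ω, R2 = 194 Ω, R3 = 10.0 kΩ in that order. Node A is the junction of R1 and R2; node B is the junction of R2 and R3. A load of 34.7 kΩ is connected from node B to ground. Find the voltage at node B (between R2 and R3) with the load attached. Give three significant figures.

At node B, R3 is in parallel with the load: R3‖R_L = 7763 Ω.
Below node A the resistance is R2 + (R3‖R_L) = 7957 Ω, so V_A = 11.0 × 7957/8227 = 10.64 V.
Then V_B = V_A × (R3‖R_L)/(R2 + R3‖R_L) = 10.64 × 7763/7957 = 10.4 V.

V ≈ 10.4 V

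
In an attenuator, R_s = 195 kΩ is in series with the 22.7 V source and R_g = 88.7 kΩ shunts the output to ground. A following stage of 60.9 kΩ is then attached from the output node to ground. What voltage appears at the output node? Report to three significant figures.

V_out ≈ 3.55 V

The load sits in parallel with R_g: R_g‖R_L = (88.7 × 60.9) / (88.7 + 60.9) = 36.11 kΩ.
V_out = 22.7 × 36.11 / (195 + 36.11) = 22.7 × 36.11/231.1 = 3.55 V.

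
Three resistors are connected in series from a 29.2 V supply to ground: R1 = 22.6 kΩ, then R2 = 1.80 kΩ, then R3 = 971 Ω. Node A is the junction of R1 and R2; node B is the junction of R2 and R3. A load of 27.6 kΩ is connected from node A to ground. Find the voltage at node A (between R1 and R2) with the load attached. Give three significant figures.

Below node A the series string R2+R3 = 2771 Ω sits in parallel with the 27600 Ω load: 2518 Ω.
V_A = 29.2 × 2518/(22600 + 2518) = 2.93 V.

V ≈ 2.93 V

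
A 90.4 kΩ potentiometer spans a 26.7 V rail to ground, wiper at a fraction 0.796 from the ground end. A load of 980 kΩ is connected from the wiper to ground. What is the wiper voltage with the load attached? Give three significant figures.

V ≈ 20.9 V

The wiper splits the pot into (1−α)R = 18.44 kΩ above and αR = 71.96 kΩ below.
Lower section ‖ load = 67.04 kΩ.
V_wiper = 26.7 × 67.04/(18.44 + 67.04) = 20.9 V.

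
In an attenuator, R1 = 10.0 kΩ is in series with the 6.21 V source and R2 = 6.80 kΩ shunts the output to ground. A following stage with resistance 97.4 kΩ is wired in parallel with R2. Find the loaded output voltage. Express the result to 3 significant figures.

The load sits in parallel with R2: R2‖R_L = (6.80 × 97.4) / (6.80 + 97.4) = 6.356 kΩ.
V_out = 6.21 × 6.356 / (10.0 + 6.356) = 6.21 × 6.356/16.36 = 2.41 V.

V_out ≈ 2.41 V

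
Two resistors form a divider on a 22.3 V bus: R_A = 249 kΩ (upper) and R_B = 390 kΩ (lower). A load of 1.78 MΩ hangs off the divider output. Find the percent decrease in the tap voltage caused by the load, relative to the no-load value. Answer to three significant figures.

The divider's output (Thévenin) resistance is R_A‖R_B = 152.0 kΩ.
Fractional drop under load = R_th/(R_th + R_L) = 152.0 / (152.0 + 1780) = 0.07866.
So the output falls by 7.87 %.

7.87 %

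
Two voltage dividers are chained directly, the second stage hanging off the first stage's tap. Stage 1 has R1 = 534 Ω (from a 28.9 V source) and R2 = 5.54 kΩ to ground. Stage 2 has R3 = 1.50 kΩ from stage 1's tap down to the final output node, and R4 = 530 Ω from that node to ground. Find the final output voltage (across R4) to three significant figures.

Stage 2 presents R3+R4 = 2030 Ω as a load on stage 1's tap.
Stage 1's lower leg becomes R2‖(R3+R4) = 1486 Ω, so V_mid = 28.9 × 1486/2020 = 21.26 V.
Stage 2 is itself unloaded: V_out = V_mid × R4/(R3+R4) = 21.26 × 530/2030 = 5.55 V.

V_out ≈ 5.55 V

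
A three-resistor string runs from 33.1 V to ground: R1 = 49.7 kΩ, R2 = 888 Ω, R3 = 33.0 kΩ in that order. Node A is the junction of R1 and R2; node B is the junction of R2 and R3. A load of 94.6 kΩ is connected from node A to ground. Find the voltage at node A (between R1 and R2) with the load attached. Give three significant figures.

Below node A the series string R2+R3 = 33890 Ω sits in parallel with the 94600 Ω load: 24950 Ω.
V_A = 33.1 × 24950/(49700 + 24950) = 11.1 V.

V ≈ 11.1 V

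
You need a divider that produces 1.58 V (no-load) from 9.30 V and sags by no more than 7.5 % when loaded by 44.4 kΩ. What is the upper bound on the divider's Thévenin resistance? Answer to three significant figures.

Loading drop = R_th/(R_th + R_L) ≤ 0.0750, so R_th ≤ R_L · ε/(1−ε) = 44.4 kΩ × 0.0750/0.9250 = 3.60 kΩ.

R_th ≤ 3.60 kΩ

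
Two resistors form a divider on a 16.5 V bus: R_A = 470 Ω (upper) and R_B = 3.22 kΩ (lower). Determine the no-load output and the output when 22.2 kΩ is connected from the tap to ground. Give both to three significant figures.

Open-circuit: V = 16.5 × 3220/(470 + 3220) = 14.4 V.
With the load, R_B becomes R_B‖R_L = 2812 Ω, so V = 16.5 × 2812/3282 = 14.1 V.

Unloaded: 14.4 V; loaded: 14.1 V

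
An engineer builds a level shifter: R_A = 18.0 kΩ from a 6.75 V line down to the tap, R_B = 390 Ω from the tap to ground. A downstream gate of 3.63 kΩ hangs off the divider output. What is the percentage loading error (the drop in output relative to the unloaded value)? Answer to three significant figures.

Unloaded V = 6.75 × 390/18390 = 0.14315 V.
Loaded: R_B‖R_L = 352.2 Ω, giving V = 6.75 × 352.2/18350 = 0.12953 V.
Drop = (0.14315 − 0.12953) / 0.14315 = 9.52 %.

9.52 %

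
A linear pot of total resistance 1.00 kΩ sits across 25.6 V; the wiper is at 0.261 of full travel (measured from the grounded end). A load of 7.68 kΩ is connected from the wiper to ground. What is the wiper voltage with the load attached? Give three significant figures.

The wiper splits the pot into (1−α)R = 739.0 Ω above and αR = 261.0 Ω below.
Lower section ‖ load = 252.4 Ω.
V_wiper = 25.6 × 252.4/(739.0 + 252.4) = 6.52 V.

V ≈ 6.52 V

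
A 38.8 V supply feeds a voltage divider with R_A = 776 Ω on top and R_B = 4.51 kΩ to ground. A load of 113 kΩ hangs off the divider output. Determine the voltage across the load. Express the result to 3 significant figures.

V_out ≈ 32.9 V

The load sits in parallel with R_B: R_B‖R_L = (4510 × 113000) / (4510 + 113000) = 4337 Ω.
V_out = 38.8 × 4337 / (776 + 4337) = 38.8 × 4337/5113 = 32.9 V.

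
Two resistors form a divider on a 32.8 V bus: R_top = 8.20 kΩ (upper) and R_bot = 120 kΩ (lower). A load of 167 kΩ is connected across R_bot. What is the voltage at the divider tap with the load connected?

The load sits in parallel with R_bot: R_bot‖R_L = (120 × 167) / (120 + 167) = 69.83 kΩ.
V_out = 32.8 × 69.83 / (8.20 + 69.83) = 32.8 × 69.83/78.03 = 29.4 V.

V_out ≈ 29.4 V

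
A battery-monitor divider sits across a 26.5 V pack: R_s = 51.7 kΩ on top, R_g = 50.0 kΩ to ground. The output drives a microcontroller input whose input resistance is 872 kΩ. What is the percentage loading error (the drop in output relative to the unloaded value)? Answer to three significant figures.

The divider's output (Thévenin) resistance is R_s‖R_g = 25.42 kΩ.
Fractional drop under load = R_th/(R_th + R_L) = 25.42 / (25.42 + 872) = 0.02832.
So the output falls by 2.83 %.

2.83 %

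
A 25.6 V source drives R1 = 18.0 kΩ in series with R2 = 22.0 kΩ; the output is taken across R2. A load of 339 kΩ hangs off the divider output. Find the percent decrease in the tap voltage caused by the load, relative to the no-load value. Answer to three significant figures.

2.84 %

The divider's output (Thévenin) resistance is R1‖R2 = 9.900 kΩ.
Fractional drop under load = R_th/(R_th + R_L) = 9.900 / (9.900 + 339) = 0.02837.
So the output falls by 2.84 %.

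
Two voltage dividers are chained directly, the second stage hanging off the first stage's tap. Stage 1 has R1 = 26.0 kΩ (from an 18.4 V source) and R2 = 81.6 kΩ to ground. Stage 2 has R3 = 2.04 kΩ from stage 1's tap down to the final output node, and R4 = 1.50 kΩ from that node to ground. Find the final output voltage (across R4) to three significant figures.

Stage 2 presents R3+R4 = 3.540 kΩ as a load on stage 1's tap.
Stage 1's lower leg becomes R2‖(R3+R4) = 3.393 kΩ, so V_mid = 18.4 × 3.393/29.39 = 2.124 V.
Stage 2 is itself unloaded: V_out = V_mid × R4/(R3+R4) = 2.124 × 1.50/3.540 = 0.900 V.

V_out ≈ 0.900 V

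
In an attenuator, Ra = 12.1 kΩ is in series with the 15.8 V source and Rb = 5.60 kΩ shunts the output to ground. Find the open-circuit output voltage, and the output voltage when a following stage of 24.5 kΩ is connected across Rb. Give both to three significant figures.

Open-circuit: V = 15.8 × 5.60/(12.1 + 5.60) = 5.00 V.
With the load, Rb becomes Rb‖R_L = 4.558 kΩ, so V = 15.8 × 4.558/16.66 = 4.32 V.

Unloaded: 5.00 V; loaded: 4.32 V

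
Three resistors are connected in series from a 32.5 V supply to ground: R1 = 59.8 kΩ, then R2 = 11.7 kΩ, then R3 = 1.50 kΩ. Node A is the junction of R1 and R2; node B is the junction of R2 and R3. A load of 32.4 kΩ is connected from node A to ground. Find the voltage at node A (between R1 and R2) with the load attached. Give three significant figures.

V ≈ 4.41 V

Below node A the series string R2+R3 = 13.20 kΩ sits in parallel with the 32.4 kΩ load: 9.379 kΩ.
V_A = 32.5 × 9.379/(59.8 + 9.379) = 4.41 V.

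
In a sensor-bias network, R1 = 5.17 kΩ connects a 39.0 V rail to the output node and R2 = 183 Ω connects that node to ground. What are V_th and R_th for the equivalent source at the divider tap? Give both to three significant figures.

V_th is the open-circuit tap voltage: 39.0 × 183/(5170 + 183) = 1.33 V.
With the supply zeroed, R1 and R2 appear in parallel from the tap: R_th = R1‖R2 = (5170 × 183)/5353 = 177 Ω.

V_th = 1.33 V, R_th = 177 Ω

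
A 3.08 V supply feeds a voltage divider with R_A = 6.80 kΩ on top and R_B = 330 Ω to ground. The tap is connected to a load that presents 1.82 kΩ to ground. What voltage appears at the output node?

The load sits in parallel with R_B: R_B‖R_L = (330 × 1820) / (330 + 1820) = 279.3 Ω.
V_out = 3.08 × 279.3 / (6800 + 279.3) = 3.08 × 279.3/7079 = 0.122 V.

V_out ≈ 0.122 V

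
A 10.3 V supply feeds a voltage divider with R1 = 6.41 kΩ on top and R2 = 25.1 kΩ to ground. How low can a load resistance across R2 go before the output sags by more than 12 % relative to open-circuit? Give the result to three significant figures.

R_L(min) ≈ 37.4 kΩ

Output resistance R_th = R1‖R2 = (6.41 × 25.1)/31.51 = 5.106 kΩ.
The fractional drop is R_th/(R_th + R_L); requiring this ≤ 0.120 gives R_L ≥ R_th(1/0.120 − 1) = 5.106 × 7.333 = 37.4 kΩ.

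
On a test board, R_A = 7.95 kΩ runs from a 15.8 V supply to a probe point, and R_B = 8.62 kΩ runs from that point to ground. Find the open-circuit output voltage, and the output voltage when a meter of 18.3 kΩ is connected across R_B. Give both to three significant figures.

Open-circuit: V = 15.8 × 8.62/(7.95 + 8.62) = 8.22 V.
With the load, R_B becomes R_B‖R_L = 5.860 kΩ, so V = 15.8 × 5.860/13.81 = 6.70 V.

Unloaded: 8.22 V; loaded: 6.70 V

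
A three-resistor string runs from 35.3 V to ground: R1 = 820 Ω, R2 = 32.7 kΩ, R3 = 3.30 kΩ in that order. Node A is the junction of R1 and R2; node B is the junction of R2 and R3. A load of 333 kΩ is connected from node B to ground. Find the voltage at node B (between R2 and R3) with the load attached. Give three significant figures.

At node B, R3 is in parallel with the load: R3‖R_L = 3268 Ω.
Below node A the resistance is R2 + (R3‖R_L) = 35970 Ω, so V_A = 35.3 × 35970/36790 = 34.51 V.
Then V_B = V_A × (R3‖R_L)/(R2 + R3‖R_L) = 34.51 × 3268/35970 = 3.14 V.

V ≈ 3.14 V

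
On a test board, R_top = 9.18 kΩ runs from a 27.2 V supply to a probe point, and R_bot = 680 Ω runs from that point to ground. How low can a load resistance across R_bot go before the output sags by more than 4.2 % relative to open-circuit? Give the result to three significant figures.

Output resistance R_th = R_top‖R_bot = (9180 × 680)/9860 = 633.1 Ω.
The fractional drop is R_th/(R_th + R_L); requiring this ≤ 0.0420 gives R_L ≥ R_th(1/0.0420 − 1) = 633.1 × 22.81 = 14.4 kΩ.

R_L(min) ≈ 14.4 kΩ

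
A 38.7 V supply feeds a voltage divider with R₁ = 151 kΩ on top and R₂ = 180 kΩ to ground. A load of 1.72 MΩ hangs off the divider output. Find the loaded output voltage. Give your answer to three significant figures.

The load sits in parallel with R₂: R₂‖R_L = (180 × 1720) / (180 + 1720) = 162.9 kΩ.
V_out = 38.7 × 162.9 / (151 + 162.9) = 38.7 × 162.9/313.9 = 20.1 V.

V_out ≈ 20.1 V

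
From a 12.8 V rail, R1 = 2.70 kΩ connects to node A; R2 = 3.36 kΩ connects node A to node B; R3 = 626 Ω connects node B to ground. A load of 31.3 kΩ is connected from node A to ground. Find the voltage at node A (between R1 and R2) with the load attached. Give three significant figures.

Below node A the series string R2+R3 = 3986 Ω sits in parallel with the 31300 Ω load: 3536 Ω.
V_A = 12.8 × 3536/(2700 + 3536) = 7.26 V.

V ≈ 7.26 V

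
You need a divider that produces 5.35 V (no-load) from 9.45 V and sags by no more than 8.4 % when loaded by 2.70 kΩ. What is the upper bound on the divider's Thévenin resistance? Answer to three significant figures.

Loading drop = R_th/(R_th + R_L) ≤ 0.0840, so R_th ≤ R_L · ε/(1−ε) = 2.70 kΩ × 0.0840/0.9160 = 248 Ω.

R_th ≤ 248 Ω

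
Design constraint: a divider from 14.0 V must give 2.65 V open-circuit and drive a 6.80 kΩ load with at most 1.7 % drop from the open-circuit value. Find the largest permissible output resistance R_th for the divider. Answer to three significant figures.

Loading drop = R_th/(R_th + R_L) ≤ 0.0170, so R_th ≤ R_L · ε/(1−ε) = 6.80 kΩ × 0.0170/0.9830 = 118 Ω.

R_th ≤ 118 Ω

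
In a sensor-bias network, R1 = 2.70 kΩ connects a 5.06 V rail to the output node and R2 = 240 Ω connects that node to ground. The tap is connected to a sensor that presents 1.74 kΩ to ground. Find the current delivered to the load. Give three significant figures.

I_L ≈ 0.211 mA

R2‖R_L = 210.9 Ω; V_out = 5.06 × 210.9/2911 = 0.3666 V.
I_L = V_out / R_L = 0.3666 / 1.74 kΩ = 0.211 mA.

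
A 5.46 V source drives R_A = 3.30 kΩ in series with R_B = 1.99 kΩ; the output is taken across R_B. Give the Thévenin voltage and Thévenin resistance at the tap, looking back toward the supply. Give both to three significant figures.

V_th is the open-circuit tap voltage: 5.46 × 1.99/(3.30 + 1.99) = 2.05 V.
With the supply zeroed, R_A and R_B appear in parallel from the tap: R_th = R_A‖R_B = (3.30 × 1.99)/5.290 = 1.24 kΩ.

V_th = 2.05 V, R_th = 1.24 kΩ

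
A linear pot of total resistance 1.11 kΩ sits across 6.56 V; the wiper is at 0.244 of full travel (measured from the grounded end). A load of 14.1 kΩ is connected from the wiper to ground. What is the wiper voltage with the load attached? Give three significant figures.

V ≈ 1.58 V

The wiper splits the pot into (1−α)R = 839.2 Ω above and αR = 270.8 Ω below.
Lower section ‖ load = 265.7 Ω.
V_wiper = 6.56 × 265.7/(839.2 + 265.7) = 1.58 V.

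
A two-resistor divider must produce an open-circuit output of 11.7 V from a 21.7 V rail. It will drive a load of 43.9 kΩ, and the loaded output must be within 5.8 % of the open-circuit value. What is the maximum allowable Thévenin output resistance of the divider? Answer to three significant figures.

R_th ≤ 2.70 kΩ

Loading drop = R_th/(R_th + R_L) ≤ 0.0580, so R_th ≤ R_L · ε/(1−ε) = 43.9 kΩ × 0.0580/0.9420 = 2.70 kΩ.
(Any R1, R2 with R2/(R1+R2) = 0.539 and R1‖R2 ≤ 2.70 kΩ will meet the spec.)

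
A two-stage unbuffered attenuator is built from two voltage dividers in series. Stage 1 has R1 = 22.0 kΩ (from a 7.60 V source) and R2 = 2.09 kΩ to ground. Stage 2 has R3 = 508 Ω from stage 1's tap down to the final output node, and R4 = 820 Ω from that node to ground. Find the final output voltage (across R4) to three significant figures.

Stage 2 presents R3+R4 = 1328 Ω as a load on stage 1's tap.
Stage 1's lower leg becomes R2‖(R3+R4) = 812.0 Ω, so V_mid = 7.60 × 812.0/22810 = 0.2705 V.
Stage 2 is itself unloaded: V_out = V_mid × R4/(R3+R4) = 0.2705 × 820/1328 = 0.167 V.

V_out ≈ 0.167 V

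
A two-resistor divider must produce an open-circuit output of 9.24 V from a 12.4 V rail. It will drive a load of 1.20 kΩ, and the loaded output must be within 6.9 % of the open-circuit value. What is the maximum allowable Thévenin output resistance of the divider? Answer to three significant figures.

Loading drop = R_th/(R_th + R_L) ≤ 0.0690, so R_th ≤ R_L · ε/(1−ε) = 1.20 kΩ × 0.0690/0.9310 = 88.9 Ω.
(Any R1, R2 with R2/(R1+R2) = 0.745 and R1‖R2 ≤ 88.9 Ω will meet the spec.)

R_th ≤ 88.9 Ω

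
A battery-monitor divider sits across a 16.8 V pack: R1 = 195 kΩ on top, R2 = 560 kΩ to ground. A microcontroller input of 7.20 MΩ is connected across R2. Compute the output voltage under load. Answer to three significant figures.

V_out ≈ 12.2 V

The load sits in parallel with R2: R2‖R_L = (560 × 7200) / (560 + 7200) = 519.6 kΩ.
V_out = 16.8 × 519.6 / (195 + 519.6) = 16.8 × 519.6/714.6 = 12.2 V.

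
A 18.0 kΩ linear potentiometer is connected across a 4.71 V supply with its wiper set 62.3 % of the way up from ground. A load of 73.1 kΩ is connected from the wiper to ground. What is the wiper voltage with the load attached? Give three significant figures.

V ≈ 2.77 V

The wiper splits the pot into (1−α)R = 6.786 kΩ above and αR = 11.21 kΩ below.
Lower section ‖ load = 9.723 kΩ.
V_wiper = 4.71 × 9.723/(6.786 + 9.723) = 2.77 V.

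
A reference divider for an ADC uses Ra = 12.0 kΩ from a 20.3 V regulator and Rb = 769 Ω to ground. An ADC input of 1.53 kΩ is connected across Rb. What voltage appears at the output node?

V_out ≈ 0.830 V

The load sits in parallel with Rb: Rb‖R_L = (769 × 1530) / (769 + 1530) = 511.8 Ω.
V_out = 20.3 × 511.8 / (12000 + 511.8) = 20.3 × 511.8/12510 = 0.830 V.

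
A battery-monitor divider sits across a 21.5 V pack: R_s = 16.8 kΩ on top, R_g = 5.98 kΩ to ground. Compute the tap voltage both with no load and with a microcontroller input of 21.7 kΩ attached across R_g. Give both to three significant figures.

Open-circuit: V = 21.5 × 5.98/(16.8 + 5.98) = 5.64 V.
With the load, R_g becomes R_g‖R_L = 4.688 kΩ, so V = 21.5 × 4.688/21.49 = 4.69 V.

Unloaded: 5.64 V; loaded: 4.69 V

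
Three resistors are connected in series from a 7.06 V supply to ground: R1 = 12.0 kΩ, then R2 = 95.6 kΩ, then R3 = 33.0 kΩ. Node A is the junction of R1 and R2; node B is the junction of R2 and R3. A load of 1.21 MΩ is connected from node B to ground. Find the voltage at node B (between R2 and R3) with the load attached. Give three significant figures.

V ≈ 1.62 V

At node B, R3 is in parallel with the load: R3‖R_L = 32.12 kΩ.
Below node A the resistance is R2 + (R3‖R_L) = 127.7 kΩ, so V_A = 7.06 × 127.7/139.7 = 6.454 V.
Then V_B = V_A × (R3‖R_L)/(R2 + R3‖R_L) = 6.454 × 32.12/127.7 = 1.62 V.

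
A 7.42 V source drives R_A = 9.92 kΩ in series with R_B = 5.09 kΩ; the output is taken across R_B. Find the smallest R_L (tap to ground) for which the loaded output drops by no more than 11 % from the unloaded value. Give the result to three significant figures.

R_L(min) ≈ 27.2 kΩ

Output resistance R_th = R_A‖R_B = (9.92 × 5.09)/15.01 = 3.364 kΩ.
The fractional drop is R_th/(R_th + R_L); requiring this ≤ 0.110 gives R_L ≥ R_th(1/0.110 − 1) = 3.364 × 8.091 = 27.2 kΩ.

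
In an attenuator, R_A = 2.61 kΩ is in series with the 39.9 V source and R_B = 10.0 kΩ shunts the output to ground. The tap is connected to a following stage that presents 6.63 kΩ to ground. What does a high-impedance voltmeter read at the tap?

V_out ≈ 24.1 V

The load sits in parallel with R_B: R_B‖R_L = (10.0 × 6.63) / (10.0 + 6.63) = 3.987 kΩ.
V_out = 39.9 × 3.987 / (2.61 + 3.987) = 39.9 × 3.987/6.597 = 24.1 V.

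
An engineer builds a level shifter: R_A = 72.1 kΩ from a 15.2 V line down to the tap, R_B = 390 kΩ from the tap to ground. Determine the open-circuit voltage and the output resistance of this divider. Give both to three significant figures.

V_th is the open-circuit tap voltage: 15.2 × 390/(72.1 + 390) = 12.8 V.
With the supply zeroed, R_A and R_B appear in parallel from the tap: R_th = R_A‖R_B = (72.1 × 390)/462.1 = 60.9 kΩ.

V_th = 12.8 V, R_th = 60.9 kΩ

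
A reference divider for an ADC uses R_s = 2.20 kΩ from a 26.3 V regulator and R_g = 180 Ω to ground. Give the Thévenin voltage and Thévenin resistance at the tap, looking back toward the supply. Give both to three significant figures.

V_th is the open-circuit tap voltage: 26.3 × 180/(2200 + 180) = 1.99 V.
With the supply zeroed, R_s and R_g appear in parallel from the tap: R_th = R_s‖R_g = (2200 × 180)/2380 = 166 Ω.

V_th = 1.99 V, R_th = 166 Ω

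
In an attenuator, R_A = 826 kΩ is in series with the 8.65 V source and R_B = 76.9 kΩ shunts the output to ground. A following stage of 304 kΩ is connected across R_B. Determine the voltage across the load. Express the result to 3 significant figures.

The load sits in parallel with R_B: R_B‖R_L = (76.9 × 304) / (76.9 + 304) = 61.37 kΩ.
V_out = 8.65 × 61.37 / (826 + 61.37) = 8.65 × 61.37/887.4 = 0.598 V.

V_out ≈ 0.598 V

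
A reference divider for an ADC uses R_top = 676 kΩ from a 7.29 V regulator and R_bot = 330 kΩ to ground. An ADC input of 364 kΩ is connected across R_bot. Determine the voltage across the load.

V_out ≈ 1.49 V

The load sits in parallel with R_bot: R_bot‖R_L = (330 × 364) / (330 + 364) = 173.1 kΩ.
V_out = 7.29 × 173.1 / (676 + 173.1) = 7.29 × 173.1/849.1 = 1.49 V.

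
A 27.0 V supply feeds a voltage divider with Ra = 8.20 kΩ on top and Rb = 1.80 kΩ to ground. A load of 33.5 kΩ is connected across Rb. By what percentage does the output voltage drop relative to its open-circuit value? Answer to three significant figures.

4.22 %

The divider's output (Thévenin) resistance is Ra‖Rb = 1.476 kΩ.
Fractional drop under load = R_th/(R_th + R_L) = 1.476 / (1.476 + 33.5) = 0.04220.
So the output falls by 4.22 %.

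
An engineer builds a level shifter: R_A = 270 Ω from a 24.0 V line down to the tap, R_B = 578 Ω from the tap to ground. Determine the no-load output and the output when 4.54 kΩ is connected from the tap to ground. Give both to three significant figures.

Unloaded: 16.4 V; loaded: 15.7 V

Open-circuit: V = 24.0 × 578/(270 + 578) = 16.4 V.
With the load, R_B becomes R_B‖R_L = 512.7 Ω, so V = 24.0 × 512.7/782.7 = 15.7 V.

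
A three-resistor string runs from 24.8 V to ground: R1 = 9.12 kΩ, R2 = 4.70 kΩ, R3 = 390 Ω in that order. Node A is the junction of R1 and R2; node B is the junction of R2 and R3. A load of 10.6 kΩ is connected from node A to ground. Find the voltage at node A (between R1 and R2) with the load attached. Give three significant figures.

V ≈ 6.79 V

Below node A the series string R2+R3 = 5090 Ω sits in parallel with the 10600 Ω load: 3439 Ω.
V_A = 24.8 × 3439/(9120 + 3439) = 6.79 V.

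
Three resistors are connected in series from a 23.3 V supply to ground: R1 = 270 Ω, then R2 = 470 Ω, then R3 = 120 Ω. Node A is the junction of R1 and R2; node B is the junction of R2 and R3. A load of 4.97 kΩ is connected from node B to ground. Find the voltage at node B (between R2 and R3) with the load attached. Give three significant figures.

At node B, R3 is in parallel with the load: R3‖R_L = 117.2 Ω.
Below node A the resistance is R2 + (R3‖R_L) = 587.2 Ω, so V_A = 23.3 × 587.2/857.2 = 15.96 V.
Then V_B = V_A × (R3‖R_L)/(R2 + R3‖R_L) = 15.96 × 117.2/587.2 = 3.18 V.

V ≈ 3.18 V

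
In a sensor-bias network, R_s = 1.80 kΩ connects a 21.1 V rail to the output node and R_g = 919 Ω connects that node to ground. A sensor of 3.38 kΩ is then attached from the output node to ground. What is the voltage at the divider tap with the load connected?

The load sits in parallel with R_g: R_g‖R_L = (919 × 3380) / (919 + 3380) = 722.5 Ω.
V_out = 21.1 × 722.5 / (1800 + 722.5) = 21.1 × 722.5/2523 = 6.04 V.

V_out ≈ 6.04 V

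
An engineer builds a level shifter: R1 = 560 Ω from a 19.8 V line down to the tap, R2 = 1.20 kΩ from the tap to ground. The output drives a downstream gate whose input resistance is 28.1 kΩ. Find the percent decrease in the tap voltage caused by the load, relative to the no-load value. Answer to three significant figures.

The divider's output (Thévenin) resistance is R1‖R2 = 381.8 Ω.
Fractional drop under load = R_th/(R_th + R_L) = 381.8 / (381.8 + 28100) = 0.01341.
So the output falls by 1.34 %.

1.34 %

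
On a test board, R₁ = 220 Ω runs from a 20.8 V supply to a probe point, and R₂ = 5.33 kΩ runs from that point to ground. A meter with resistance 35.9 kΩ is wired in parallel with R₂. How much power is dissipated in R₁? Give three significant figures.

P ≈ 4.03 mW

Total resistance from the source is R₁ + (R₂‖R_L) = 4861 Ω, so I = 20.8/4861 Ω = 4.279 mA.
P = I²·R₁ = (4.279 mA)² × 220 Ω = 4.03 mW.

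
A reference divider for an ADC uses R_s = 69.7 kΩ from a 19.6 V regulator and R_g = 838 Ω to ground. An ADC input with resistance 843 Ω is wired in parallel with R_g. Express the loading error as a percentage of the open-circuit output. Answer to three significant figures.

The divider's output (Thévenin) resistance is R_s‖R_g = 828.0 Ω.
Fractional drop under load = R_th/(R_th + R_L) = 828.0 / (828.0 + 843) = 0.4955.
So the output falls by 49.6 %.

49.6 %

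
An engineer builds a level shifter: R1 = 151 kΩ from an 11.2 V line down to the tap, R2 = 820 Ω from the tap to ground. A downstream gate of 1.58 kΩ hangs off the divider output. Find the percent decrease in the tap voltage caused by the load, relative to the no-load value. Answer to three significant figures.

34.0 %

The divider's output (Thévenin) resistance is R1‖R2 = 815.6 Ω.
Fractional drop under load = R_th/(R_th + R_L) = 815.6 / (815.6 + 1580) = 0.3404.
So the output falls by 34.0 %.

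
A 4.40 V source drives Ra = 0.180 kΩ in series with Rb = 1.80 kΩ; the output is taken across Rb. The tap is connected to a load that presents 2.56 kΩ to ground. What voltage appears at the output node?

The load sits in parallel with Rb: Rb‖R_L = (1800 × 2560) / (1800 + 2560) = 1057 Ω.
V_out = 4.40 × 1057 / (180 + 1057) = 4.40 × 1057/1237 = 3.76 V.

V_out ≈ 3.76 V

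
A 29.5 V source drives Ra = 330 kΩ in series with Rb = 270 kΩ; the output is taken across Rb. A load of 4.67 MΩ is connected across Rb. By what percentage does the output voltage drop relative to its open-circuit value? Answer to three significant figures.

3.08 %

The divider's output (Thévenin) resistance is Ra‖Rb = 148.5 kΩ.
Fractional drop under load = R_th/(R_th + R_L) = 148.5 / (148.5 + 4670) = 0.03082.
So the output falls by 3.08 %.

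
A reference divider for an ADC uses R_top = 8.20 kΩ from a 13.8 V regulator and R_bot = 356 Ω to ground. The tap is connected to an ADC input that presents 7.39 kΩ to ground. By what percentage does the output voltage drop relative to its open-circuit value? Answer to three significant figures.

4.41 %

The divider's output (Thévenin) resistance is R_top‖R_bot = 341.2 Ω.
Fractional drop under load = R_th/(R_th + R_L) = 341.2 / (341.2 + 7390) = 0.04413.
So the output falls by 4.41 %.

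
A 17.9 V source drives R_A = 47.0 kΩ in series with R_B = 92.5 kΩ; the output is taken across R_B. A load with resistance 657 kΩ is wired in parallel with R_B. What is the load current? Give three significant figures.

I_L ≈ 0.0172 mA

R_B‖R_L = 81.08 kΩ; V_out = 17.9 × 81.08/128.1 = 11.33 V.
I_L = V_out / R_L = 11.33 / 657 kΩ = 0.0172 mA.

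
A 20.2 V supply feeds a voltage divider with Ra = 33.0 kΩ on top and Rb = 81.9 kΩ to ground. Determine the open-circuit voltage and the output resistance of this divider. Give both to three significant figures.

V_th = 14.4 V, R_th = 23.5 kΩ

V_th is the open-circuit tap voltage: 20.2 × 81.9/(33.0 + 81.9) = 14.4 V.
With the supply zeroed, Ra and Rb appear in parallel from the tap: R_th = Ra‖Rb = (33.0 × 81.9)/114.9 = 23.5 kΩ.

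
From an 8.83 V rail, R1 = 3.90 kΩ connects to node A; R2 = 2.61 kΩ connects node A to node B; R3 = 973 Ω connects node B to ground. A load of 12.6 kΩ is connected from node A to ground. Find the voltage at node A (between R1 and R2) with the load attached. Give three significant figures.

V ≈ 3.68 V

Below node A the series string R2+R3 = 3583 Ω sits in parallel with the 12600 Ω load: 2790 Ω.
V_A = 8.83 × 2790/(3900 + 2790) = 3.68 V.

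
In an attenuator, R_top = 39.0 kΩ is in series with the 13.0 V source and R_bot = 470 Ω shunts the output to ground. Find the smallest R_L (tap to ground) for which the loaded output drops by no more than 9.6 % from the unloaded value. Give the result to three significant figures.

R_L(min) ≈ 4.37 kΩ

Output resistance R_th = R_top‖R_bot = (39000 × 470)/39470 = 464.4 Ω.
The fractional drop is R_th/(R_th + R_L); requiring this ≤ 0.0960 gives R_L ≥ R_th(1/0.0960 − 1) = 464.4 × 9.417 = 4.37 kΩ.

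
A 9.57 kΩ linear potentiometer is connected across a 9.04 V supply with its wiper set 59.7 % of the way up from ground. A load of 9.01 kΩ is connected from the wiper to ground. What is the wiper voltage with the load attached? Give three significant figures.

V ≈ 4.30 V

The wiper splits the pot into (1−α)R = 3.857 kΩ above and αR = 5.713 kΩ below.
Lower section ‖ load = 3.496 kΩ.
V_wiper = 9.04 × 3.496/(3.857 + 3.496) = 4.30 V.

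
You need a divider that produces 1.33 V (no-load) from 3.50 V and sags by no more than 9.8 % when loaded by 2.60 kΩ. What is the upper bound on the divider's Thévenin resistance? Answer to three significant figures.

R_th ≤ 282 Ω

Loading drop = R_th/(R_th + R_L) ≤ 0.0980, so R_th ≤ R_L · ε/(1−ε) = 2.60 kΩ × 0.0980/0.9020 = 282 Ω.
(Any R1, R2 with R2/(R1+R2) = 0.380 and R1‖R2 ≤ 282 Ω will meet the spec.)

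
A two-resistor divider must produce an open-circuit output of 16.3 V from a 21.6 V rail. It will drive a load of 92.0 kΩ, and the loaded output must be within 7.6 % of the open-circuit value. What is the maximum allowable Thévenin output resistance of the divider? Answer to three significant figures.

R_th ≤ 7.57 kΩ

Loading drop = R_th/(R_th + R_L) ≤ 0.0760, so R_th ≤ R_L · ε/(1−ε) = 92.0 kΩ × 0.0760/0.9240 = 7.57 kΩ.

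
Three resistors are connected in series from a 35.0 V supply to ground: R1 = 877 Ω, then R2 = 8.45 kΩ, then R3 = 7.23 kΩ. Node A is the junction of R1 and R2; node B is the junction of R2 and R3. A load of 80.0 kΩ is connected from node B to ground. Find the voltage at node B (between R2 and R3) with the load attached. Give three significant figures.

V ≈ 14.5 V

At node B, R3 is in parallel with the load: R3‖R_L = 6631 Ω.
Below node A the resistance is R2 + (R3‖R_L) = 15080 Ω, so V_A = 35.0 × 15080/15960 = 33.08 V.
Then V_B = V_A × (R3‖R_L)/(R2 + R3‖R_L) = 33.08 × 6631/15080 = 14.5 V.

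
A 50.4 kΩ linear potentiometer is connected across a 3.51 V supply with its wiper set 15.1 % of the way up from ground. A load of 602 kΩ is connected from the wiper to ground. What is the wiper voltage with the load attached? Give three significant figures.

V ≈ 0.524 V

The wiper splits the pot into (1−α)R = 42.79 kΩ above and αR = 7.610 kΩ below.
Lower section ‖ load = 7.515 kΩ.
V_wiper = 3.51 × 7.515/(42.79 + 7.515) = 0.524 V.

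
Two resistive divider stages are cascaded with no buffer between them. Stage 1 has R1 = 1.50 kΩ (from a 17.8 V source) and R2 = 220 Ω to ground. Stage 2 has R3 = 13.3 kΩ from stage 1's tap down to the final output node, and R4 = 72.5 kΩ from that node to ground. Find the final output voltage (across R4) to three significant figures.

V_out ≈ 1.92 V

Stage 2 presents R3+R4 = 85800 Ω as a load on stage 1's tap.
Stage 1's lower leg becomes R2‖(R3+R4) = 219.4 Ω, so V_mid = 17.8 × 219.4/1719 = 2.272 V.
Stage 2 is itself unloaded: V_out = V_mid × R4/(R3+R4) = 2.272 × 72500/85800 = 1.92 V.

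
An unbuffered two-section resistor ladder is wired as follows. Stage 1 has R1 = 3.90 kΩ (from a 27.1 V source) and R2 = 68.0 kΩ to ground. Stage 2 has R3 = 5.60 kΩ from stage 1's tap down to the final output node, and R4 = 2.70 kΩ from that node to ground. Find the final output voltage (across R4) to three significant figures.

Stage 2 presents R3+R4 = 8.300 kΩ as a load on stage 1's tap.
Stage 1's lower leg becomes R2‖(R3+R4) = 7.397 kΩ, so V_mid = 27.1 × 7.397/11.30 = 17.74 V.
Stage 2 is itself unloaded: V_out = V_mid × R4/(R3+R4) = 17.74 × 2.70/8.300 = 5.77 V.

V_out ≈ 5.77 V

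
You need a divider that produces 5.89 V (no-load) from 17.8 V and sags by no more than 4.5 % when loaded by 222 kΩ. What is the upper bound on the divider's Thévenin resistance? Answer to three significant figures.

Loading drop = R_th/(R_th + R_L) ≤ 0.0450, so R_th ≤ R_L · ε/(1−ε) = 222 kΩ × 0.0450/0.9550 = 10.5 kΩ.
(Any R1, R2 with R2/(R1+R2) = 0.331 and R1‖R2 ≤ 10.5 kΩ will meet the spec.)

R_th ≤ 10.5 kΩ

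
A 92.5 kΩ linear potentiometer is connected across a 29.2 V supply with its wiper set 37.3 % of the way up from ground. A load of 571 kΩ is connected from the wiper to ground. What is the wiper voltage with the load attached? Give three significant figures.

V ≈ 10.5 V

The wiper splits the pot into (1−α)R = 58.00 kΩ above and αR = 34.50 kΩ below.
Lower section ‖ load = 32.54 kΩ.
V_wiper = 29.2 × 32.54/(58.00 + 32.54) = 10.5 V.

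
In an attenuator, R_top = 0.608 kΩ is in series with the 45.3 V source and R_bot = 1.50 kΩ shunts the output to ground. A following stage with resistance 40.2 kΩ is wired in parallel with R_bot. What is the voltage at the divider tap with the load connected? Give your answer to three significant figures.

V_out ≈ 31.9 V

The load sits in parallel with R_bot: R_bot‖R_L = (1500 × 40200) / (1500 + 40200) = 1446 Ω.
V_out = 45.3 × 1446 / (608 + 1446) = 45.3 × 1446/2054 = 31.9 V.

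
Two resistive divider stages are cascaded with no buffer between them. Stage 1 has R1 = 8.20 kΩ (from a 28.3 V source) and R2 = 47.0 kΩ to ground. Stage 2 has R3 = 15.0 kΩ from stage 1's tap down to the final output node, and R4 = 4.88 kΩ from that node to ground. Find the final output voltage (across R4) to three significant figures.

V_out ≈ 4.38 V

Stage 2 presents R3+R4 = 19.88 kΩ as a load on stage 1's tap.
Stage 1's lower leg becomes R2‖(R3+R4) = 13.97 kΩ, so V_mid = 28.3 × 13.97/22.17 = 17.83 V.
Stage 2 is itself unloaded: V_out = V_mid × R4/(R3+R4) = 17.83 × 4.88/19.88 = 4.38 V.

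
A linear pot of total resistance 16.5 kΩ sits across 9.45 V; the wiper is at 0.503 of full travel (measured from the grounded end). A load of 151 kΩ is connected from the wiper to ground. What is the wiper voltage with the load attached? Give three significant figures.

V ≈ 4.63 V

The wiper splits the pot into (1−α)R = 8.200 kΩ above and αR = 8.300 kΩ below.
Lower section ‖ load = 7.867 kΩ.
V_wiper = 9.45 × 7.867/(8.200 + 7.867) = 4.63 V.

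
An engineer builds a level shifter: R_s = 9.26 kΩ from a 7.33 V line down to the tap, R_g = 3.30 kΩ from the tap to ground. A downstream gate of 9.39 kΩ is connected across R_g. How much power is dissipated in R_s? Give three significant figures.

Total resistance from the source is R_s + (R_g‖R_L) = 11.70 kΩ, so I = 7.33/11.70 kΩ = 0.6264 mA.
P = I²·R_s = (0.6264 mA)² × 9.26 kΩ = 3.63 mW.

P ≈ 3.63 mW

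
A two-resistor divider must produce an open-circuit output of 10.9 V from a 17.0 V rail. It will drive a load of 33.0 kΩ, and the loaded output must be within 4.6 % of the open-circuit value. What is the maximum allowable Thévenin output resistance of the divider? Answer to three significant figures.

Loading drop = R_th/(R_th + R_L) ≤ 0.0460, so R_th ≤ R_L · ε/(1−ε) = 33.0 kΩ × 0.0460/0.9540 = 1.59 kΩ.

R_th ≤ 1.59 kΩ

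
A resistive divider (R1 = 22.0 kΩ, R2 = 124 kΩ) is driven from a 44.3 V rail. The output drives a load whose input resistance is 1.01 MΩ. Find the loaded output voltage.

The load sits in parallel with R2: R2‖R_L = (124 × 1010) / (124 + 1010) = 110.4 kΩ.
V_out = 44.3 × 110.4 / (22.0 + 110.4) = 44.3 × 110.4/132.4 = 36.9 V.

V_out ≈ 36.9 V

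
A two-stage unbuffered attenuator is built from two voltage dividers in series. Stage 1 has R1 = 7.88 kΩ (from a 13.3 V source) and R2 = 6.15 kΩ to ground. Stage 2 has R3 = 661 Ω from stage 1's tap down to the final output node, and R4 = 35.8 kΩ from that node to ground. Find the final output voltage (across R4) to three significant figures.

Stage 2 presents R3+R4 = 36460 Ω as a load on stage 1's tap.
Stage 1's lower leg becomes R2‖(R3+R4) = 5262 Ω, so V_mid = 13.3 × 5262/13140 = 5.325 V.
Stage 2 is itself unloaded: V_out = V_mid × R4/(R3+R4) = 5.325 × 35800/36460 = 5.23 V.

V_out ≈ 5.23 V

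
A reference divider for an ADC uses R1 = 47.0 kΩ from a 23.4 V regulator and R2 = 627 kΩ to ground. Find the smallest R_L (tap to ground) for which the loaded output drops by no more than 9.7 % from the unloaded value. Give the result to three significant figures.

R_L(min) ≈ 407 kΩ

Output resistance R_th = R1‖R2 = (47.0 × 627)/674.0 = 43.72 kΩ.
The fractional drop is R_th/(R_th + R_L); requiring this ≤ 0.0970 gives R_L ≥ R_th(1/0.0970 − 1) = 43.72 × 9.309 = 407 kΩ.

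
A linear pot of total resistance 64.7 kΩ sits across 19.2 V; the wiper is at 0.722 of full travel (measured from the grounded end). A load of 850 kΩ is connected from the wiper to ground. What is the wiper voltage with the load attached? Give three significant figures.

The wiper splits the pot into (1−α)R = 17.99 kΩ above and αR = 46.71 kΩ below.
Lower section ‖ load = 44.28 kΩ.
V_wiper = 19.2 × 44.28/(17.99 + 44.28) = 13.7 V.

V ≈ 13.7 V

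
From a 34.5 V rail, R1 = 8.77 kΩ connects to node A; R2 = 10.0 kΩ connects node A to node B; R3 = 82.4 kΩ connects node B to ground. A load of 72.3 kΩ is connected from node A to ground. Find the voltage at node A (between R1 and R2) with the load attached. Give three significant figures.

V ≈ 28.4 V

Below node A the series string R2+R3 = 92.40 kΩ sits in parallel with the 72.3 kΩ load: 40.56 kΩ.
V_A = 34.5 × 40.56/(8.77 + 40.56) = 28.4 V.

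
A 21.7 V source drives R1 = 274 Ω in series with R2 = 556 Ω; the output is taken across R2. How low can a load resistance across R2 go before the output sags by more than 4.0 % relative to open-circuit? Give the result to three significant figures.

Output resistance R_th = R1‖R2 = (274 × 556)/830.0 = 183.5 Ω.
The fractional drop is R_th/(R_th + R_L); requiring this ≤ 0.0400 gives R_L ≥ R_th(1/0.0400 − 1) = 183.5 × 24.00 = 4.41 kΩ.

R_L(min) ≈ 4.41 kΩ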